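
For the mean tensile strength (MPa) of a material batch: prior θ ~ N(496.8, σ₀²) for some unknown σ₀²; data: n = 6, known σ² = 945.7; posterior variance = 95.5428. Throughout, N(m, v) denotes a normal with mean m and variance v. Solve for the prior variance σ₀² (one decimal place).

σ₀² = 242.6

Posterior precision equals prior precision plus data precision: 1/σ_n² = 1/σ₀² + n/σ².
So 1/σ₀² = 1/95.5428 − 6/945.7 = 0.010467 − 0.006345 = 0.004122.
Hence σ₀² = 1/0.004122 ≈ 242.6.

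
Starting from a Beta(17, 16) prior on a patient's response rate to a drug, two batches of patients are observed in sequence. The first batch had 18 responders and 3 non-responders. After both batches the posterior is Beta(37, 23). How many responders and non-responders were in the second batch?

Because Beta–binomial updating is additive in the counts, the combined data contributed (α_post−α_prior, β_post−β_prior) successes and failures.
Total across both batches: 37−17=20 responders, 23−16=7 non-responders.
Subtract the first batch: 20−18=2 responders and 7−3=4 non-responders.

2 responders and 4 non-responders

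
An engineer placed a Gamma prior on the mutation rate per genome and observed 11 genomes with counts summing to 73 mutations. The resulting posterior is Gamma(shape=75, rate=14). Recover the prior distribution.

Gamma–Poisson conjugacy: posterior shape = α + Σxᵢ, posterior rate = β + n.
So α = 75 − 73 = 2 and β = 14 − 11 = 3.

Gamma(shape=2, rate=3)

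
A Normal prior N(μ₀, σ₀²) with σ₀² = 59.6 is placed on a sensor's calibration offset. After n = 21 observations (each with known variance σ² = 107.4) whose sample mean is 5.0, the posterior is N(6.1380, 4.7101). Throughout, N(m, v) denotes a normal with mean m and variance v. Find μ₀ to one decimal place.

The posterior mean is a precision-weighted average: μ_n = (τ₀μ₀ + τ_data·x̄)/(τ₀+τ_data), with τ₀=1/σ₀² and τ_data=n/σ².
Here τ₀ = 1/59.6 = 0.016779 and τ_data = 21/107.4 = 0.195531, so τ_n = 0.212310.
Rearranging for μ₀: μ₀ = (μ_n·τ_n − τ_data·x̄)/τ₀ = (6.1380·0.212310 − 0.195531·5.0) / 0.016779 = 0.325504/0.016779 ≈ 19.4.

μ₀ = 19.4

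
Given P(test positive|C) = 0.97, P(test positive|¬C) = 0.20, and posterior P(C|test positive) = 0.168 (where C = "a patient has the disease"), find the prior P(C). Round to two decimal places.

P(C) = 0.04

Bayes' rule in odds form gives O(C|E) = O(C)·[P(E|C)/P(E|¬C)], hence O(C) = O(C|E)/LR.
Posterior odds = 0.168/(1−0.168) = 0.2019. LR = 0.97/0.20 = 4.8500.
Prior odds = 0.2019/4.8500 = 0.0416, so P(C) = 0.0416/(1+0.0416) ≈ 0.04.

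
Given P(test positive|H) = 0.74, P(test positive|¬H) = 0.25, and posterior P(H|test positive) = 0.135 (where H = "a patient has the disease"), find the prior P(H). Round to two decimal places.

In odds form, posterior odds = prior odds × likelihood ratio, so prior odds = posterior odds ÷ LR.
Posterior odds = 0.135/(1−0.135) = 0.1561. LR = 0.74/0.25 = 2.9600.
Prior odds = 0.1561/2.9600 = 0.0527, so P(H) = 0.0527/(1+0.0527) ≈ 0.05.

P(H) = 0.05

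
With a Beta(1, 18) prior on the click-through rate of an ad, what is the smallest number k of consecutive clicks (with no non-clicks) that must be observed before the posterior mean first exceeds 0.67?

k = 36

After k clicks and 0 non-clicks the posterior is Beta(1+k, 18), with mean (1+k)/(1+18+k).
Set (1+k)/(19+k) > 0.67 and solve: k > (0.67·19 − 1)/(1 − 0.67) = 35.545.
The smallest integer exceeding 35.545 is 36, and checking k=36: (37)/(55) = 0.6727 > 0.67.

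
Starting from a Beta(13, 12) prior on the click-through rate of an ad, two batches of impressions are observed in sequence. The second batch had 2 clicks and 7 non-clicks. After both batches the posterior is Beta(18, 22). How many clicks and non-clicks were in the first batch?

3 clicks and 3 non-clicks

Because Beta–binomial updating is additive in the counts, the combined data contributed (α_post−α_prior, β_post−β_prior) successes and failures.
Total across both batches: 18−13=5 clicks, 22−12=10 non-clicks.
Subtract the second batch: 5−2=3 clicks and 10−7=3 non-clicks.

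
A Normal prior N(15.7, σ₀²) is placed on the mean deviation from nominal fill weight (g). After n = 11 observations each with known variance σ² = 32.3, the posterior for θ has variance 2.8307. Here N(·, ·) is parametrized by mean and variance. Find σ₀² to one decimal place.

For the Normal–Normal model with known σ², precisions add: τ_n = τ₀ + n/σ².
So 1/σ₀² = 1/2.8307 − 11/32.3 = 0.353270 − 0.340557 = 0.012713.
Hence σ₀² = 1/0.012713 ≈ 78.7.

σ₀² = 78.7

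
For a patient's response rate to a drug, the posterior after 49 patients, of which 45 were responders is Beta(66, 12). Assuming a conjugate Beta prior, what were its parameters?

Under Beta–binomial conjugacy the posterior parameters are (a+s, b+f).
Subtract the data counts: 66−45=21, 12−4=8.

Beta(21, 8)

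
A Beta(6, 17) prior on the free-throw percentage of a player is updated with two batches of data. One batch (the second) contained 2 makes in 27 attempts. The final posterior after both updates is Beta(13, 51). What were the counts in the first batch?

5 makes and 9 misses

Because Beta–binomial updating is additive in the counts, the combined data contributed (α_post−α_prior, β_post−β_prior) successes and failures.
Total across both batches: 13−6=7 makes, 51−17=34 misses.
Subtract the second batch: 7−2=5 makes and 34−25=9 misses.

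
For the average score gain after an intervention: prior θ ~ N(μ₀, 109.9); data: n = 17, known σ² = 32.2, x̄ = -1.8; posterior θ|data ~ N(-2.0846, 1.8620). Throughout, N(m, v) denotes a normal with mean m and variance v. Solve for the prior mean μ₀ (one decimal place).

μ₀ = -18.6

The posterior mean is a precision-weighted average: μ_n = (τ₀μ₀ + τ_data·x̄)/(τ₀+τ_data), with τ₀=1/σ₀² and τ_data=n/σ².
Here τ₀ = 1/109.9 = 0.009099 and τ_data = 17/32.2 = 0.527950, so τ_n = 0.537049.
Rearranging for μ₀: μ₀ = (μ_n·τ_n − τ_data·x̄)/τ₀ = (-2.0846·0.537049 − 0.527950·-1.8) / 0.009099 = -0.169222/0.009099 ≈ -18.6.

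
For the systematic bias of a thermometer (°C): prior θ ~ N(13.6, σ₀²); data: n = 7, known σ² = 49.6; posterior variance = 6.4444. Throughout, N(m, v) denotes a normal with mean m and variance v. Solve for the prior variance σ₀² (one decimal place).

σ₀² = 71.2

Posterior precision equals prior precision plus data precision: 1/σ_n² = 1/σ₀² + n/σ².
So 1/σ₀² = 1/6.4444 − 7/49.6 = 0.155173 − 0.141129 = 0.014044.
Hence σ₀² = 1/0.014044 ≈ 71.2.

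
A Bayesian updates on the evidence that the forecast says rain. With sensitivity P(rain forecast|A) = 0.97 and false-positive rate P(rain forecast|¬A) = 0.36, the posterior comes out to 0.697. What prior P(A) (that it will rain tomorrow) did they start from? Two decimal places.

P(A) = 0.46

In odds form, posterior odds = prior odds × likelihood ratio, so prior odds = posterior odds ÷ LR.
Posterior odds = 0.697/(1−0.697) = 2.3003. LR = 0.97/0.36 = 2.6944.
Prior odds = 2.3003/2.6944 = 0.8537, so P(A) = 0.8537/(1+0.8537) ≈ 0.46.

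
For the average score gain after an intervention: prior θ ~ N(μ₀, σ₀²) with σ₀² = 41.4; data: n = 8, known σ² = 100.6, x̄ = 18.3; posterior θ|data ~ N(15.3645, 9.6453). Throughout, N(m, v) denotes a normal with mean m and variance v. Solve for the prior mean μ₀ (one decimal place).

μ₀ = 5.7

The posterior mean is a precision-weighted average: μ_n = (τ₀μ₀ + τ_data·x̄)/(τ₀+τ_data), with τ₀=1/σ₀² and τ_data=n/σ².
Here τ₀ = 1/41.4 = 0.024155 and τ_data = 8/100.6 = 0.079523, so τ_n = 0.103678.
Rearranging for μ₀: μ₀ = (μ_n·τ_n − τ_data·x̄)/τ₀ = (15.3645·0.103678 − 0.079523·18.3) / 0.024155 = 0.137690/0.024155 ≈ 5.7.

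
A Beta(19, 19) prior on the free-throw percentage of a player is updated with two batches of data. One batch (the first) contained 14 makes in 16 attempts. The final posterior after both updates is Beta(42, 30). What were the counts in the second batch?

9 makes and 9 misses

Sequential conjugate updates are equivalent to a single update on the pooled data, so total successes = posterior α − prior α and total failures = posterior β − prior β.
Total across both batches: 42−19=23 makes, 30−19=11 misses.
Subtract the first batch: 23−14=9 makes and 11−2=9 misses.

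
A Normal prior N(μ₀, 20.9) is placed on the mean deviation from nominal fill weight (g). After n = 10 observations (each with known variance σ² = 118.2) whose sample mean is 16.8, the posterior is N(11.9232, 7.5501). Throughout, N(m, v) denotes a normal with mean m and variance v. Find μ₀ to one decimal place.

μ₀ = 3.3

With known observation variance, the Normal–Normal posterior has precision τ_n = τ₀ + n/σ² and mean μ_n = (τ₀μ₀ + (n/σ²)x̄)/τ_n.
Here τ₀ = 1/20.9 = 0.047847 and τ_data = 10/118.2 = 0.084602, so τ_n = 0.132449.
Rearranging for μ₀: μ₀ = (μ_n·τ_n − τ_data·x̄)/τ₀ = (11.9232·0.132449 − 0.084602·16.8) / 0.047847 = 0.157902/0.047847 ≈ 3.3.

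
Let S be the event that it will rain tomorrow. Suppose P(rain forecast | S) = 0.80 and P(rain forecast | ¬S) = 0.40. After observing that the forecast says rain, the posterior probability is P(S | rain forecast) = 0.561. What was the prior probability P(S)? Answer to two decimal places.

Bayes' rule in odds form gives O(S|E) = O(S)·[P(E|S)/P(E|¬S)], hence O(S) = O(S|E)/LR.
Posterior odds = 0.561/(1−0.561) = 1.2779. LR = 0.80/0.40 = 2.0000.
Prior odds = 1.2779/2.0000 = 0.6390, so P(S) = 0.6390/(1+0.6390) ≈ 0.39.

P(S) = 0.39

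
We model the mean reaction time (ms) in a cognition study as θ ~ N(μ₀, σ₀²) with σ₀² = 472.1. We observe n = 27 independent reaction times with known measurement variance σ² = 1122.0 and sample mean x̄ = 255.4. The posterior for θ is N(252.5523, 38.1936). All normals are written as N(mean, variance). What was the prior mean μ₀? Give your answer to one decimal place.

μ₀ = 220.2

With known observation variance, the Normal–Normal posterior has precision τ_n = τ₀ + n/σ² and mean μ_n = (τ₀μ₀ + (n/σ²)x̄)/τ_n.
Here τ₀ = 1/472.1 = 0.002118 and τ_data = 27/1122.0 = 0.024064, so τ_n = 0.026182.
Rearranging for μ₀: μ₀ = (μ_n·τ_n − τ_data·x̄)/τ₀ = (252.5523·0.026182 − 0.024064·255.4) / 0.002118 = 0.466379/0.002118 ≈ 220.2.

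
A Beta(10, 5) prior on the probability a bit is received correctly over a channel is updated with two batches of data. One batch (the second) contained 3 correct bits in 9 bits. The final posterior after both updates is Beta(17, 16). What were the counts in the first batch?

Sequential conjugate updates are equivalent to a single update on the pooled data, so total successes = posterior α − prior α and total failures = posterior β − prior β.
Total across both batches: 17−10=7 correct bits, 16−5=11 errors.
Subtract the second batch: 7−3=4 correct bits and 11−6=5 errors.

4 correct bits and 5 errors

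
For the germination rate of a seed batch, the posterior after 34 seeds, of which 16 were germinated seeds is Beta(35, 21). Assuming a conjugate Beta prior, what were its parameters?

A Beta(α, β) prior with s successes and f failures in binomial data gives a Beta(α+s, β+f) posterior.
So α = 35 − 16 = 19 and β = 21 − 18 = 3.

Beta(19, 3)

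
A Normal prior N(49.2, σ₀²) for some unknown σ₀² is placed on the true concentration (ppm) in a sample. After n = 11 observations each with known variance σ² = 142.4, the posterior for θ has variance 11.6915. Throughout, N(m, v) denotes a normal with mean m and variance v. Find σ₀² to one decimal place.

For the Normal–Normal model with known σ², precisions add: τ_n = τ₀ + n/σ².
So 1/σ₀² = 1/11.6915 − 11/142.4 = 0.085532 − 0.077247 = 0.008285.
Hence σ₀² = 1/0.008285 ≈ 120.7.

σ₀² = 120.7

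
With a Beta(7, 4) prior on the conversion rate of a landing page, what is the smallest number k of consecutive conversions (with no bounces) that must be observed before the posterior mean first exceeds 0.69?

After k conversions and 0 bounces the posterior is Beta(7+k, 4), with mean (7+k)/(7+4+k).
Set (7+k)/(11+k) > 0.69 and solve: k > (0.69·11 − 7)/(1 − 0.69) = 1.903.
The smallest integer exceeding 1.903 is 2.

k = 2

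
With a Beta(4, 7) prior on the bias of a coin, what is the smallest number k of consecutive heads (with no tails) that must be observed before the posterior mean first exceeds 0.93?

k = 90

After k heads and 0 tails the posterior is Beta(4+k, 7), with mean (4+k)/(4+7+k).
Set (4+k)/(11+k) > 0.93 and solve: k > (0.93·11 − 4)/(1 − 0.93) = 89.000.
The smallest integer exceeding 89.000 is 90.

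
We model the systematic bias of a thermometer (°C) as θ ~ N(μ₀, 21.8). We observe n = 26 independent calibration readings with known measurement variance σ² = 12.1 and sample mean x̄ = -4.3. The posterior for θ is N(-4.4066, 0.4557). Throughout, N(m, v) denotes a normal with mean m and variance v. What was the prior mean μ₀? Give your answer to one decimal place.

μ₀ = -9.4

With known observation variance, the Normal–Normal posterior has precision τ_n = τ₀ + n/σ² and mean μ_n = (τ₀μ₀ + (n/σ²)x̄)/τ_n.
Here τ₀ = 1/21.8 = 0.045872 and τ_data = 26/12.1 = 2.148760, so τ_n = 2.194632.
Rearranging for μ₀: μ₀ = (μ_n·τ_n − τ_data·x̄)/τ₀ = (-4.4066·2.194632 − 2.148760·-4.3) / 0.045872 = -0.431197/0.045872 ≈ -9.4.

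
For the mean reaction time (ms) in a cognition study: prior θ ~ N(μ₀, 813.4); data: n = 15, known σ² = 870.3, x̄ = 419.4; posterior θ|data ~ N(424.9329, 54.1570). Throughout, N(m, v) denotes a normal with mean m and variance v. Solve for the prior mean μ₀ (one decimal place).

With known observation variance, the Normal–Normal posterior has precision τ_n = τ₀ + n/σ² and mean μ_n = (τ₀μ₀ + (n/σ²)x̄)/τ_n.
Here τ₀ = 1/813.4 = 0.001229 and τ_data = 15/870.3 = 0.017235, so τ_n = 0.018464.
Rearranging for μ₀: μ₀ = (μ_n·τ_n − τ_data·x̄)/τ₀ = (424.9329·0.018464 − 0.017235·419.4) / 0.001229 = 0.617602/0.001229 ≈ 502.5.

μ₀ = 502.5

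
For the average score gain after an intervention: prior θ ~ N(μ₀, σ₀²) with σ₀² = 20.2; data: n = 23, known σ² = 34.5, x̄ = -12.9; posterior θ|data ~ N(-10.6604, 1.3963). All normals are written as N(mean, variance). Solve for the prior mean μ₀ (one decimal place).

μ₀ = 19.5

The posterior mean is a precision-weighted average: μ_n = (τ₀μ₀ + τ_data·x̄)/(τ₀+τ_data), with τ₀=1/σ₀² and τ_data=n/σ².
Here τ₀ = 1/20.2 = 0.049505 and τ_data = 23/34.5 = 0.666667, so τ_n = 0.716172.
Rearranging for μ₀: μ₀ = (μ_n·τ_n − τ_data·x̄)/τ₀ = (-10.6604·0.716172 − 0.666667·-12.9) / 0.049505 = 0.965324/0.049505 ≈ 19.5.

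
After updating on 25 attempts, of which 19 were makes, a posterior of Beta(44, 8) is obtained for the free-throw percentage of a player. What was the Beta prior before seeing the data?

Beta(25, 2)

A Beta(α, β) prior with s successes and f failures in binomial data gives a Beta(α+s, β+f) posterior.
So α = 44 − 19 = 25 and β = 8 − 6 = 2.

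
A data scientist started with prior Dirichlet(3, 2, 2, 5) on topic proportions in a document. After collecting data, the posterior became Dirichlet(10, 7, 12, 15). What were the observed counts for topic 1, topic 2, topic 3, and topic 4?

For a Dirichlet(α) prior with multinomial counts c, the posterior is Dirichlet(α + c) componentwise.
Counts are posterior − prior componentwise: 10−3=7, 7−2=5, 12−2=10, 15−5=10.

counts (7, 5, 10, 10)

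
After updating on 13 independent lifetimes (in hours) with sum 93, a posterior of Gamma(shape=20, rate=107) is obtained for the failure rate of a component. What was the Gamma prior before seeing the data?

For an exponential likelihood with a Gamma(α, β) prior on the rate, n observations with total T give posterior Gamma(α+n, β+T).
So α = 20 − 13 = 7 and β = 107 − 93 = 14.

Gamma(shape=7, rate=14)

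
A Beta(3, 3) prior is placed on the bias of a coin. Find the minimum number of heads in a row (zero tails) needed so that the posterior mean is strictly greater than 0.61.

After k heads and 0 tails the posterior is Beta(3+k, 3), with mean (3+k)/(3+3+k).
Set (3+k)/(6+k) > 0.61 and solve: k > (0.61·6 − 3)/(1 − 0.61) = 1.692.
The smallest integer exceeding 1.692 is 2.

k = 2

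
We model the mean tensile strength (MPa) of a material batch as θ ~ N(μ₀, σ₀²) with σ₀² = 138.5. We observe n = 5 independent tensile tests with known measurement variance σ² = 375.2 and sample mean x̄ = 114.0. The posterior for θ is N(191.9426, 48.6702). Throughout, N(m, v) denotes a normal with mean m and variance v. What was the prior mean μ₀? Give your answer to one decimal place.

The posterior mean is a precision-weighted average: μ_n = (τ₀μ₀ + τ_data·x̄)/(τ₀+τ_data), with τ₀=1/σ₀² and τ_data=n/σ².
Here τ₀ = 1/138.5 = 0.007220 and τ_data = 5/375.2 = 0.013326, so τ_n = 0.020546.
Rearranging for μ₀: μ₀ = (μ_n·τ_n − τ_data·x̄)/τ₀ = (191.9426·0.020546 − 0.013326·114.0) / 0.007220 = 2.424489/0.007220 ≈ 335.8.

μ₀ = 335.8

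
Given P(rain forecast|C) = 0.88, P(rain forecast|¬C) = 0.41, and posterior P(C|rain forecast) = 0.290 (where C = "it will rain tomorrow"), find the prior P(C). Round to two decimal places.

P(C) = 0.16

Bayes' rule in odds form gives O(C|E) = O(C)·[P(E|C)/P(E|¬C)], hence O(C) = O(C|E)/LR.
Posterior odds = 0.290/(1−0.290) = 0.4085. LR = 0.88/0.41 = 2.1463.
Prior odds = 0.4085/2.1463 = 0.1903, so P(C) = 0.1903/(1+0.1903) ≈ 0.16.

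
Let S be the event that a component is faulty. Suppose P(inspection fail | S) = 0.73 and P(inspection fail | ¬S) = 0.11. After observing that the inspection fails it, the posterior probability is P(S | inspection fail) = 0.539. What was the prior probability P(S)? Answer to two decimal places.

P(S) = 0.15

In odds form, posterior odds = prior odds × likelihood ratio, so prior odds = posterior odds ÷ LR.
Posterior odds = 0.539/(1−0.539) = 1.1692. LR = 0.73/0.11 = 6.6364.
Prior odds = 1.1692/6.6364 = 0.1762, so P(S) = 0.1762/(1+0.1762) ≈ 0.15.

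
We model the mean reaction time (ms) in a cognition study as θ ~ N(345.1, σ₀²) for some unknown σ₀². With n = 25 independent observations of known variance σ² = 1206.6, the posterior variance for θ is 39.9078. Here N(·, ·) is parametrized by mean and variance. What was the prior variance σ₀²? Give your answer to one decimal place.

Posterior precision equals prior precision plus data precision: 1/σ_n² = 1/σ₀² + n/σ².
So 1/σ₀² = 1/39.9078 − 25/1206.6 = 0.025058 − 0.020719 = 0.004339.
Hence σ₀² = 1/0.004339 ≈ 230.5.

σ₀² = 230.5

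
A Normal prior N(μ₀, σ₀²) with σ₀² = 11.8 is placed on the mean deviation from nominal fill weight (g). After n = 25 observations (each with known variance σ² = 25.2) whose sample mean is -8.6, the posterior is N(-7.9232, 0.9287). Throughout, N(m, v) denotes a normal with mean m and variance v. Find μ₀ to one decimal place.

μ₀ = 0.0

The posterior mean is a precision-weighted average: μ_n = (τ₀μ₀ + τ_data·x̄)/(τ₀+τ_data), with τ₀=1/σ₀² and τ_data=n/σ².
Here τ₀ = 1/11.8 = 0.084746 and τ_data = 25/25.2 = 0.992063, so τ_n = 1.076809.
Rearranging for μ₀: μ₀ = (μ_n·τ_n − τ_data·x̄)/τ₀ = (-7.9232·1.076809 − 0.992063·-8.6) / 0.084746 = -0.000031/0.084746 ≈ 0.0.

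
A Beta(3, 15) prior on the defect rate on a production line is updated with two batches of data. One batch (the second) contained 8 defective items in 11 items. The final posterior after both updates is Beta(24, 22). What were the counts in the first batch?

Because Beta–binomial updating is additive in the counts, the combined data contributed (α_post−α_prior, β_post−β_prior) successes and failures.
Total across both batches: 24−3=21 defective items, 22−15=7 good items.
Subtract the second batch: 21−8=13 defective items and 7−3=4 good items.

13 defective items and 4 good items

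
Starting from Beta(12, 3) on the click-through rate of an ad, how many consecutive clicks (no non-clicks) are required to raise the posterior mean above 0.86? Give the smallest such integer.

k = 7

After k clicks and 0 non-clicks the posterior is Beta(12+k, 3), with mean (12+k)/(12+3+k).
Set (12+k)/(15+k) > 0.86 and solve: k > (0.86·15 − 12)/(1 − 0.86) = 6.429.
The smallest integer exceeding 6.429 is 7, and checking k=7: (19)/(22) = 0.8636 > 0.86.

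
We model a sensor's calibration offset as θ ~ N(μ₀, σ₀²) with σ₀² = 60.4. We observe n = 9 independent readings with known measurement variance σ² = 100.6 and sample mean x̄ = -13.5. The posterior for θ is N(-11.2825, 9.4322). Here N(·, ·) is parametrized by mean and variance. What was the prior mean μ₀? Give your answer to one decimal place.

The posterior mean is a precision-weighted average: μ_n = (τ₀μ₀ + τ_data·x̄)/(τ₀+τ_data), with τ₀=1/σ₀² and τ_data=n/σ².
Here τ₀ = 1/60.4 = 0.016556 and τ_data = 9/100.6 = 0.089463, so τ_n = 0.106019.
Rearranging for μ₀: μ₀ = (μ_n·τ_n − τ_data·x̄)/τ₀ = (-11.2825·0.106019 − 0.089463·-13.5) / 0.016556 = 0.011591/0.016556 ≈ 0.7.

μ₀ = 0.7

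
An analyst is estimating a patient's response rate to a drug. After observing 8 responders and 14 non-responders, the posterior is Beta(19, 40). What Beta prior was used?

Beta(11, 26)

Beta is conjugate to the binomial likelihood: posterior = Beta(a+s, b+f).
So a = 19 − 8 = 11 and b = 40 − 14 = 26.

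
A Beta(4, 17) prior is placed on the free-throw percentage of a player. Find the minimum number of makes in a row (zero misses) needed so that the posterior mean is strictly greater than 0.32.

After k makes and 0 misses the posterior is Beta(4+k, 17), with mean (4+k)/(4+17+k).
Set (4+k)/(21+k) > 0.32 and solve: k > (0.32·21 − 4)/(1 − 0.32) = 4.000.
The smallest integer exceeding 4.000 is 5.

k = 5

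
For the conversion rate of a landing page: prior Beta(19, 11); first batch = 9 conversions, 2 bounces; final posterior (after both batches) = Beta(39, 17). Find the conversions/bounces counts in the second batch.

Because Beta–binomial updating is additive in the counts, the combined data contributed (α_post−α_prior, β_post−β_prior) successes and failures.
Total across both batches: 39−19=20 conversions, 17−11=6 bounces.
Subtract the first batch: 20−9=11 conversions and 6−2=4 bounces.

11 conversions and 4 bounces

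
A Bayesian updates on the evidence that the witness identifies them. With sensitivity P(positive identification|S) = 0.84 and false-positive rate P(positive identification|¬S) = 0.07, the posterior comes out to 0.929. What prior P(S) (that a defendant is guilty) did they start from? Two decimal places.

P(S) = 0.52

In odds form, posterior odds = prior odds × likelihood ratio, so prior odds = posterior odds ÷ LR.
Posterior odds = 0.929/(1−0.929) = 13.0845. LR = 0.84/0.07 = 12.0000.
Prior odds = 13.0845/12.0000 = 1.0904, so P(S) = 1.0904/(1+1.0904) ≈ 0.52.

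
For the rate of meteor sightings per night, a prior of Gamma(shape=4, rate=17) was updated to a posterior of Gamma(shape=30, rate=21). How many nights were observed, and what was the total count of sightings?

A Gamma(α, β) prior (rate parametrization) on a Poisson rate with n observations summing to S gives posterior Gamma(α+S, β+n).
Matching: Σxᵢ = 30 − 4 = 26 and n = 21 − 17 = 4.

n = 4 nights with total 26 sightings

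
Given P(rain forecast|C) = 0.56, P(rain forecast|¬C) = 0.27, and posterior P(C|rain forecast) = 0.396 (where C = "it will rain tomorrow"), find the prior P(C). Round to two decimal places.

In odds form, posterior odds = prior odds × likelihood ratio, so prior odds = posterior odds ÷ LR.
Posterior odds = 0.396/(1−0.396) = 0.6556. LR = 0.56/0.27 = 2.0741.
Prior odds = 0.6556/2.0741 = 0.3161, so P(C) = 0.3161/(1+0.3161) ≈ 0.24.

P(C) = 0.24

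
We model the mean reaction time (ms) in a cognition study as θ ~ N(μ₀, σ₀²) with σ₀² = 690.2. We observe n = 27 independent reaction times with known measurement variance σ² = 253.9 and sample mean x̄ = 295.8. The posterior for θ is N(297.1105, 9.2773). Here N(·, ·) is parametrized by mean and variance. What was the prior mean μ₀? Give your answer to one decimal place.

μ₀ = 393.3

With known observation variance, the Normal–Normal posterior has precision τ_n = τ₀ + n/σ² and mean μ_n = (τ₀μ₀ + (n/σ²)x̄)/τ_n.
Here τ₀ = 1/690.2 = 0.001449 and τ_data = 27/253.9 = 0.106341, so τ_n = 0.107790.
Rearranging for μ₀: μ₀ = (μ_n·τ_n − τ_data·x̄)/τ₀ = (297.1105·0.107790 − 0.106341·295.8) / 0.001449 = 0.569873/0.001449 ≈ 393.3.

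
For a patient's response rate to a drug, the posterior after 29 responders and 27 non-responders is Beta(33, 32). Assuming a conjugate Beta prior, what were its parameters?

Beta(4, 5)

Under Beta–binomial conjugacy the posterior parameters are (α+s, β+f).
Subtract the data counts: 33−29=4, 32−27=5.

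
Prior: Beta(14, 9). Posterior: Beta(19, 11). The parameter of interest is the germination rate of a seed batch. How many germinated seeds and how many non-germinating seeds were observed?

A Beta(a, b) prior with s successes and f failures in binomial data gives a Beta(a+s, b+f) posterior.
Match parameters: s=19−14=5, f=11−9=2.

5 germinated seeds and 2 non-germinating seeds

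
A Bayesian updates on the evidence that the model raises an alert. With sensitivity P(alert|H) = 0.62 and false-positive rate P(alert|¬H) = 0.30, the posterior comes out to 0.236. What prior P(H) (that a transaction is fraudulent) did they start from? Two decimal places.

P(H) = 0.13

In odds form, posterior odds = prior odds × likelihood ratio, so prior odds = posterior odds ÷ LR.
Posterior odds = 0.236/(1−0.236) = 0.3089. LR = 0.62/0.30 = 2.0667.
Prior odds = 0.3089/2.0667 = 0.1495, so P(H) = 0.1495/(1+0.1495) ≈ 0.13.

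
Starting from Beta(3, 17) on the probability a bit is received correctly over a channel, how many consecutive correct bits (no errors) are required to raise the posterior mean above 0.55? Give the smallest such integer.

After k correct bits and 0 errors the posterior is Beta(3+k, 17), with mean (3+k)/(3+17+k).
Set (3+k)/(20+k) > 0.55 and solve: k > (0.55·20 − 3)/(1 − 0.55) = 17.778.
The smallest integer exceeding 17.778 is 18, and checking k=18: (21)/(38) = 0.5526 > 0.55.

k = 18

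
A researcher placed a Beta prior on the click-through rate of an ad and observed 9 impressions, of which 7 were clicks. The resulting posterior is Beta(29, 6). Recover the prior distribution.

Beta(22, 4)

Under Beta–binomial conjugacy the posterior parameters are (α+s, β+f).
So α = 29 − 7 = 22 and β = 6 − 2 = 4.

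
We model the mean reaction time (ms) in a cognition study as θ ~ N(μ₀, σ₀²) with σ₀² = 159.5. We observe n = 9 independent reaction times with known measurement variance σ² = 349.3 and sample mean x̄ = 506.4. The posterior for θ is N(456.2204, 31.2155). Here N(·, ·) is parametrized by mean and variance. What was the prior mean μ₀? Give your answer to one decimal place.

μ₀ = 250.0

The posterior mean is a precision-weighted average: μ_n = (τ₀μ₀ + τ_data·x̄)/(τ₀+τ_data), with τ₀=1/σ₀² and τ_data=n/σ².
Here τ₀ = 1/159.5 = 0.006270 and τ_data = 9/349.3 = 0.025766, so τ_n = 0.032036.
Rearranging for μ₀: μ₀ = (μ_n·τ_n − τ_data·x̄)/τ₀ = (456.2204·0.032036 − 0.025766·506.4) / 0.006270 = 1.567574/0.006270 ≈ 250.0.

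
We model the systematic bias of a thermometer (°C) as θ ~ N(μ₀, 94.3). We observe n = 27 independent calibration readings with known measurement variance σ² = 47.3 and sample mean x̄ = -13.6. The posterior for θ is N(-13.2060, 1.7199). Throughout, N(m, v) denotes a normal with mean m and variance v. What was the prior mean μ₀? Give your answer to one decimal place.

μ₀ = 8.0

The posterior mean is a precision-weighted average: μ_n = (τ₀μ₀ + τ_data·x̄)/(τ₀+τ_data), with τ₀=1/σ₀² and τ_data=n/σ².
Here τ₀ = 1/94.3 = 0.010604 and τ_data = 27/47.3 = 0.570825, so τ_n = 0.581429.
Rearranging for μ₀: μ₀ = (μ_n·τ_n − τ_data·x̄)/τ₀ = (-13.2060·0.581429 − 0.570825·-13.6) / 0.010604 = 0.084869/0.010604 ≈ 8.0.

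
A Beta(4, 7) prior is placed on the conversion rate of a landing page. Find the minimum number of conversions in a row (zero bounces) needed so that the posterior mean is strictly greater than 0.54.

After k conversions and 0 bounces the posterior is Beta(4+k, 7), with mean (4+k)/(4+7+k).
Set (4+k)/(11+k) > 0.54 and solve: k > (0.54·11 − 4)/(1 − 0.54) = 4.217.
The smallest integer exceeding 4.217 is 5.

k = 5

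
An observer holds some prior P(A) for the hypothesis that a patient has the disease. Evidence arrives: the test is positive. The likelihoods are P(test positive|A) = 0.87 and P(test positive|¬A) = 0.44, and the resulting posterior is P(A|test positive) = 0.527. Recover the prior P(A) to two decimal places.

P(A) = 0.36

Bayes' rule in odds form gives O(A|E) = O(A)·[P(E|A)/P(E|¬A)], hence O(A) = O(A|E)/LR.
Posterior odds = 0.527/(1−0.527) = 1.1142. LR = 0.87/0.44 = 1.9773.
Prior odds = 1.1142/1.9773 = 0.5635, so P(A) = 0.5635/(1+0.5635) ≈ 0.36.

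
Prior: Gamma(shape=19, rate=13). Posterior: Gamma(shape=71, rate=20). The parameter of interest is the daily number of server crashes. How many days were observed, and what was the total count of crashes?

A Gamma(α, β) prior (rate parametrization) on a Poisson rate with n observations summing to S gives posterior Gamma(α+S, β+n).
Matching: Σxᵢ = 71 − 19 = 52 and n = 20 − 13 = 7.

n = 7 days with total 52 crashes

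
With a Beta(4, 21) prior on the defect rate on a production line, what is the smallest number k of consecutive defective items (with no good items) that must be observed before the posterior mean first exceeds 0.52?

After k defective items and 0 good items the posterior is Beta(4+k, 21), with mean (4+k)/(4+21+k).
Set (4+k)/(25+k) > 0.52 and solve: k > (0.52·25 − 4)/(1 − 0.52) = 18.750.
The smallest integer exceeding 18.750 is 19, and checking k=19: (23)/(44) = 0.5227 > 0.52.

k = 19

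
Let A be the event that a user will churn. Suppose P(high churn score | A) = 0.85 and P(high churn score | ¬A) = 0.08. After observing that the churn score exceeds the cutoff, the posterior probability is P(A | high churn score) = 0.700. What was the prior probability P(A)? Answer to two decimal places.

In odds form, posterior odds = prior odds × likelihood ratio, so prior odds = posterior odds ÷ LR.
Posterior odds = 0.700/(1−0.700) = 2.3333. LR = 0.85/0.08 = 10.6250.
Prior odds = 2.3333/10.6250 = 0.2196, so P(A) = 0.2196/(1+0.2196) ≈ 0.18.

P(A) = 0.18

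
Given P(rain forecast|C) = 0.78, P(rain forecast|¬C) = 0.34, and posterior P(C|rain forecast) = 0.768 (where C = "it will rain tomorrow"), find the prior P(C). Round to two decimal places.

P(C) = 0.59

In odds form, posterior odds = prior odds × likelihood ratio, so prior odds = posterior odds ÷ LR.
Posterior odds = 0.768/(1−0.768) = 3.3103. LR = 0.78/0.34 = 2.2941.
Prior odds = 3.3103/2.2941 = 1.4430, so P(C) = 1.4430/(1+1.4430) ≈ 0.59.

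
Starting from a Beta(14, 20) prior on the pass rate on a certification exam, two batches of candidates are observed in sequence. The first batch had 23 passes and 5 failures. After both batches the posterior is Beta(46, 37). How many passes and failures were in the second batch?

Because Beta–binomial updating is additive in the counts, the combined data contributed (α_post−α_prior, β_post−β_prior) successes and failures.
Total across both batches: 46−14=32 passes, 37−20=17 failures.
Subtract the first batch: 32−23=9 passes and 17−5=12 failures.

9 passes and 12 failures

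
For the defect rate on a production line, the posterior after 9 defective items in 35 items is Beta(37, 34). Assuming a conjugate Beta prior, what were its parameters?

Beta(28, 8)

Beta is conjugate to the binomial likelihood: posterior = Beta(α+s, β+f).
Subtract the data counts: 37−9=28, 34−26=8.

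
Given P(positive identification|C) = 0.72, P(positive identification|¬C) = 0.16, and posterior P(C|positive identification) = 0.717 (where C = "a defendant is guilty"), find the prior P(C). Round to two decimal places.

P(C) = 0.36

Bayes' rule in odds form gives O(C|E) = O(C)·[P(E|C)/P(E|¬C)], hence O(C) = O(C|E)/LR.
Posterior odds = 0.717/(1−0.717) = 2.5336. LR = 0.72/0.16 = 4.5000.
Prior odds = 2.5336/4.5000 = 0.5630, so P(C) = 0.5630/(1+0.5630) ≈ 0.36.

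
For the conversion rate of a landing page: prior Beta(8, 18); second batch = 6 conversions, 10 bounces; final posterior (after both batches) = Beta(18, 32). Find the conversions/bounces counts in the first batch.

4 conversions and 4 bounces

Because Beta–binomial updating is additive in the counts, the combined data contributed (α_post−α_prior, β_post−β_prior) successes and failures.
Total across both batches: 18−8=10 conversions, 32−18=14 bounces.
Subtract the second batch: 10−6=4 conversions and 14−10=4 bounces.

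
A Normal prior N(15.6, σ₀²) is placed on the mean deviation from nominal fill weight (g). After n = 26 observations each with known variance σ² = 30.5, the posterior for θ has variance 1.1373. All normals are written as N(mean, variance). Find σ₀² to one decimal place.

For the Normal–Normal model with known σ², precisions add: τ_n = τ₀ + n/σ².
So 1/σ₀² = 1/1.1373 − 26/30.5 = 0.879275 − 0.852459 = 0.026816.
Hence σ₀² = 1/0.026816 ≈ 37.3.

σ₀² = 37.3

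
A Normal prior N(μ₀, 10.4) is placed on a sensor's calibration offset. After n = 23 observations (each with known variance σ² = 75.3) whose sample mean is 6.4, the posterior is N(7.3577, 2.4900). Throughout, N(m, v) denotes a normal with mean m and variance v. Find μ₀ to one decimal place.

With known observation variance, the Normal–Normal posterior has precision τ_n = τ₀ + n/σ² and mean μ_n = (τ₀μ₀ + (n/σ²)x̄)/τ_n.
Here τ₀ = 1/10.4 = 0.096154 and τ_data = 23/75.3 = 0.305445, so τ_n = 0.401599.
Rearranging for μ₀: μ₀ = (μ_n·τ_n − τ_data·x̄)/τ₀ = (7.3577·0.401599 − 0.305445·6.4) / 0.096154 = 0.999997/0.096154 ≈ 10.4.

μ₀ = 10.4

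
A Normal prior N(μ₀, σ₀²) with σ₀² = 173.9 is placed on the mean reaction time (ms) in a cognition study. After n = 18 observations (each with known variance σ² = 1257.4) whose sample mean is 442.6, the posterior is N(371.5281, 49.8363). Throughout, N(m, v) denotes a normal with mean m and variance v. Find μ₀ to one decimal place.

The posterior mean is a precision-weighted average: μ_n = (τ₀μ₀ + τ_data·x̄)/(τ₀+τ_data), with τ₀=1/σ₀² and τ_data=n/σ².
Here τ₀ = 1/173.9 = 0.005750 and τ_data = 18/1257.4 = 0.014315, so τ_n = 0.020065.
Rearranging for μ₀: μ₀ = (μ_n·τ_n − τ_data·x̄)/τ₀ = (371.5281·0.020065 − 0.014315·442.6) / 0.005750 = 1.118892/0.005750 ≈ 194.6.

μ₀ = 194.6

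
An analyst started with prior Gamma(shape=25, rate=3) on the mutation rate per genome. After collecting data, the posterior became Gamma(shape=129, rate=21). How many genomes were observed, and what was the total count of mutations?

A Gamma(α, β) prior (rate parametrization) on a Poisson rate with n observations summing to S gives posterior Gamma(α+S, β+n).
Matching: Σxᵢ = 129 − 25 = 104 and n = 21 − 3 = 18.

n = 18 genomes with total 104 mutations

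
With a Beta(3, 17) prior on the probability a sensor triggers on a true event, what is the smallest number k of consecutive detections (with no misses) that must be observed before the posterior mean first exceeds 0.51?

k = 15

After k detections and 0 misses the posterior is Beta(3+k, 17), with mean (3+k)/(3+17+k).
Set (3+k)/(20+k) > 0.51 and solve: k > (0.51·20 − 3)/(1 − 0.51) = 14.694.
The smallest integer exceeding 14.694 is 15, and checking k=15: (18)/(35) = 0.5143 > 0.51.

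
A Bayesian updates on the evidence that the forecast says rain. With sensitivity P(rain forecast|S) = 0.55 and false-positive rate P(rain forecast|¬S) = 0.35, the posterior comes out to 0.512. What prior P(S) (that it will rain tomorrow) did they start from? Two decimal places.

P(S) = 0.40

In odds form, posterior odds = prior odds × likelihood ratio, so prior odds = posterior odds ÷ LR.
Posterior odds = 0.512/(1−0.512) = 1.0492. LR = 0.55/0.35 = 1.5714.
Prior odds = 1.0492/1.5714 = 0.6677, so P(S) = 0.6677/(1+0.6677) ≈ 0.40.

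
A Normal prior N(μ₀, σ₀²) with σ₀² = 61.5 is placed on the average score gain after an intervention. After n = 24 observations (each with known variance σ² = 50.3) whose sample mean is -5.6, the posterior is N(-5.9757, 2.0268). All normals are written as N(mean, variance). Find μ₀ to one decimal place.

With known observation variance, the Normal–Normal posterior has precision τ_n = τ₀ + n/σ² and mean μ_n = (τ₀μ₀ + (n/σ²)x̄)/τ_n.
Here τ₀ = 1/61.5 = 0.016260 and τ_data = 24/50.3 = 0.477137, so τ_n = 0.493397.
Rearranging for μ₀: μ₀ = (μ_n·τ_n − τ_data·x̄)/τ₀ = (-5.9757·0.493397 − 0.477137·-5.6) / 0.016260 = -0.276425/0.016260 ≈ -17.0.

μ₀ = -17.0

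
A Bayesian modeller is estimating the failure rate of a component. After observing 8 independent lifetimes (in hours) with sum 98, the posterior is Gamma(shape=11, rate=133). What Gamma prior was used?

Gamma–exponential conjugacy: posterior shape = α + n, posterior rate = β + Σtᵢ.
So α = 11 − 8 = 3 and β = 133 − 98 = 35.

Gamma(shape=3, rate=35)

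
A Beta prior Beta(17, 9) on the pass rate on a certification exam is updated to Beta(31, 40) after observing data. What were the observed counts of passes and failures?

14 passes and 31 failures

A Beta(α, β) prior with s successes and f failures in binomial data gives a Beta(α+s, β+f) posterior.
So s = 31 − 17 = 14 and f = 40 − 9 = 31.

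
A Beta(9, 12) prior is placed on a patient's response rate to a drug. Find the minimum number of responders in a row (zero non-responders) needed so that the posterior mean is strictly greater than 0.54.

After k responders and 0 non-responders the posterior is Beta(9+k, 12), with mean (9+k)/(9+12+k).
Set (9+k)/(21+k) > 0.54 and solve: k > (0.54·21 − 9)/(1 − 0.54) = 5.087.
The smallest integer exceeding 5.087 is 6, and checking k=6: (15)/(27) = 0.5556 > 0.54.

k = 6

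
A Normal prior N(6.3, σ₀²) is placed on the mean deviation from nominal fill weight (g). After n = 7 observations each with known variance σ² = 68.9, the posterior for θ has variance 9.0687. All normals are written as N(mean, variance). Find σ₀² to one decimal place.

For the Normal–Normal model with known σ², precisions add: τ_n = τ₀ + n/σ².
So 1/σ₀² = 1/9.0687 − 7/68.9 = 0.110269 − 0.101597 = 0.008672.
Hence σ₀² = 1/0.008672 ≈ 115.3.

σ₀² = 115.3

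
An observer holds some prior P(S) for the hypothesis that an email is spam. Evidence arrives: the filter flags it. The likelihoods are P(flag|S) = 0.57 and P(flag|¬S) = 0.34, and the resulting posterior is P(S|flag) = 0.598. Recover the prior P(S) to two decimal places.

In odds form, posterior odds = prior odds × likelihood ratio, so prior odds = posterior odds ÷ LR.
Posterior odds = 0.598/(1−0.598) = 1.4876. LR = 0.57/0.34 = 1.6765.
Prior odds = 1.4876/1.6765 = 0.8873, so P(S) = 0.8873/(1+0.8873) ≈ 0.47.

P(S) = 0.47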